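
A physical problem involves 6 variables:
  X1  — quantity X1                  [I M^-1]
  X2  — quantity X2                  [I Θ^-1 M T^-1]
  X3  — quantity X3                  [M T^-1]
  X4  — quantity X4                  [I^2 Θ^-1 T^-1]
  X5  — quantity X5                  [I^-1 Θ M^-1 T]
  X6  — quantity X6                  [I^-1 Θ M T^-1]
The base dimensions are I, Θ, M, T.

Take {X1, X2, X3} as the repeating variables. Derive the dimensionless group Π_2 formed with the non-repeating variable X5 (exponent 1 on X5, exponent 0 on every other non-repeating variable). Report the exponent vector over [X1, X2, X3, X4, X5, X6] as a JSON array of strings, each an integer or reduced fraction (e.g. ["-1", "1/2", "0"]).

["0", "1", "0", "0", "1", "0"]

Write exponents as rows I,Θ,M,T / cols X1,X2,X3,X4,X5,X6:
  I: [ 1  1  0  2 -1 -1]
  Θ: [ 0 -1  0 -1  1  1]
  M: [-1  1  1  0 -1  1]
  T: [ 0 -1 -1 -1  1 -1]
RREF → pivots at {X1,X2,X3} ⇒ r = 3
Pivot set = {X1,X2,X3}, free = {X4,X5,X6}
RREF:
  r0: [   1    0    0    1    0    0]
  r1: [   0    1    0    1   -1   -1]
  r2: [   0    0    1    0    0    2]
  r3: [   0    0    0    0    0    0]
Fix exponent of X5 at 1, X4 at 0, X6 at 0; solve each RREF row for its pivot's exponent:
  r0: exp(X1) + (0)·1 = 0 ⇒ exp(X1) = 0
  r1: exp(X2) + (-1)·1 = 0 ⇒ exp(X2) = 1
  r2: exp(X3) + (0)·1 = 0 ⇒ exp(X3) = 0
Π_2 = X2 · X5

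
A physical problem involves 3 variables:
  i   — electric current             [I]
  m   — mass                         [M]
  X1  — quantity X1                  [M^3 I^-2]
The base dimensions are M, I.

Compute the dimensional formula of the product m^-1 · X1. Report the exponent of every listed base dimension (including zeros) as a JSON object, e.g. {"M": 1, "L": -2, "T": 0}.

{"M": 2, "I": -2}

Dimensional matrix (M×I by i×m×X1):
  M: [ 0  1  3]
  I: [ 1  0 -2]
  [M]: (-1)·1+(1)·3 = 2
  [I]: (-1)·0+(1)·-2 = -2
⇒ M^2 I^-2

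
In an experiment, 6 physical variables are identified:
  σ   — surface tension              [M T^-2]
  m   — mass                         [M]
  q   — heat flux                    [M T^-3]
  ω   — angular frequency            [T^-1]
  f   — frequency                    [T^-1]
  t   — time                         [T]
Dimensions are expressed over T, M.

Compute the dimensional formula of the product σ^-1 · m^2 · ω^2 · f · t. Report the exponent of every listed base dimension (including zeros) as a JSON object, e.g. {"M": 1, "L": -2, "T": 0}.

Write exponents as rows T,M / cols σ,m,q,ω,f,t:
  T: [-2  0 -3 -1 -1  1]
  M: [ 1  1  1  0  0  0]
  [T]: (-1)·-2+(2)·0+(2)·-1+(1)·-1+(1)·1 = 0
  [M]: (-1)·1+(2)·1+(2)·0+(1)·0+(1)·0 = 1
⇒ M

{"T": 0, "M": 1}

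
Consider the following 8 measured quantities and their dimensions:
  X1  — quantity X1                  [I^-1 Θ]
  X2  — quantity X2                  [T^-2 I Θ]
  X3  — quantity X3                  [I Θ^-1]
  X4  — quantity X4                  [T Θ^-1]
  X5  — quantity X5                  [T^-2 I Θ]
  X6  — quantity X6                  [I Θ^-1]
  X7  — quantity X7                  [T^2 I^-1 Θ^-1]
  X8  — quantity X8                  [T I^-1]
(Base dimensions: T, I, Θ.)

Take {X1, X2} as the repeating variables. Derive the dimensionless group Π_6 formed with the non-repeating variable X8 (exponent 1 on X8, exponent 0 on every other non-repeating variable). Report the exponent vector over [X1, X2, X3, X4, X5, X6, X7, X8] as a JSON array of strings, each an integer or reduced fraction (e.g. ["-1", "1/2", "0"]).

Write exponents as rows T,I,Θ / cols X1,X2,X3,X4,X5,X6,X7,X8:
  T: [ 0 -2  0  1 -2  0  2  1]
  I: [-1  1  1  0  1  1 -1 -1]
  Θ: [ 1  1 -1 -1  1 -1 -1  0]
Row reduction gives pivot columns X1,X2; rank = 2
Pivot set = {X1,X2}, free = {X3,X4,X5,X6,X7,X8}
RREF:
  r0: [   1    0   -1 -1/2    0   -1    0  1/2]
  r1: [   0    1    0 -1/2    1    0   -1 -1/2]
  r2: [   0    0    0    0    0    0    0    0]
Fix exponent of X8 at 1, X3 at 0, X4 at 0, X5 at 0, X6 at 0, X7 at 0; solve each RREF row for its pivot's exponent:
  r0: exp(X1) + (1/2)·1 = 0 ⇒ exp(X1) = -1/2
  r1: exp(X2) + (-1/2)·1 = 0 ⇒ exp(X2) = 1/2
Π_6 = X1^(-1/2) · X2^(1/2) · X8

["-1/2", "1/2", "0", "0", "0", "0", "0", "1"]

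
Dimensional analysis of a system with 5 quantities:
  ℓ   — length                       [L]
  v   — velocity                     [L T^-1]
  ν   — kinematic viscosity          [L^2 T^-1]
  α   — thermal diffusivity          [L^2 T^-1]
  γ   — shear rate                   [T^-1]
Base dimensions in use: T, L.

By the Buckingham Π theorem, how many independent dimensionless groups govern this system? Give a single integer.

3

Exponent matrix [T,L] × [ℓ,v,ν,α,γ]:
  T: [ 0 -1 -1 -1 -1]
  L: [ 1  1  2  2  0]
RREF → pivots at {ℓ,v} ⇒ r = 2
n=5, r=2 ⇒ 3 dimensionless groups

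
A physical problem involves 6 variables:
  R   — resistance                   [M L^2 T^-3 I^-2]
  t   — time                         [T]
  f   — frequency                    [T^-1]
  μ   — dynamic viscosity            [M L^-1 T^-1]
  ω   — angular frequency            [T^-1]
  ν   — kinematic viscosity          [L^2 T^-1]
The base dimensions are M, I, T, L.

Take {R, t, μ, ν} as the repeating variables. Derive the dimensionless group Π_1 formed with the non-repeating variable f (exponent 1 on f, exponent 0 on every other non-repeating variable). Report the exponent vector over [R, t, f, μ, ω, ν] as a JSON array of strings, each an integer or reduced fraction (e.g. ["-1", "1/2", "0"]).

["0", "1", "1", "0", "0", "0"]

Write exponents as rows M,I,T,L / cols R,t,f,μ,ω,ν:
  M: [ 1  0  0  1  0  0]
  I: [-2  0  0  0  0  0]
  T: [-3  1 -1 -1 -1 -1]
  L: [ 2  0  0 -1  0  2]
RREF → pivots at {R,t,μ,ν} ⇒ r = 4
Pivot set = {R,t,μ,ν}, free = {f,ω}
RREF:
  r0: [   1    0    0    0    0    0]
  r1: [   0    1   -1    0   -1    0]
  r2: [   0    0    0    1    0    0]
  r3: [   0    0    0    0    0    1]
Fix exponent of f at 1, ω at 0; solve each RREF row for its pivot's exponent:
  r0: exp(R) + (0)·1 = 0 ⇒ exp(R) = 0
  r1: exp(t) + (-1)·1 = 0 ⇒ exp(t) = 1
  r2: exp(μ) + (0)·1 = 0 ⇒ exp(μ) = 0
  r3: exp(ν) + (0)·1 = 0 ⇒ exp(ν) = 0
Π_1 = t · f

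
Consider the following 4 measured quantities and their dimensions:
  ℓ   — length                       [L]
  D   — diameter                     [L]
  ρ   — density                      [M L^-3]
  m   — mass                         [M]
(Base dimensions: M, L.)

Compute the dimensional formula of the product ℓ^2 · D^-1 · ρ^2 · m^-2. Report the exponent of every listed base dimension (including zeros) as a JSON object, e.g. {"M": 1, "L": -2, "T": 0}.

{"M": 0, "L": -5}

Exponent matrix [M,L] × [ℓ,D,ρ,m]:
  M: [ 0  0  1  1]
  L: [ 1  1 -3  0]
  [M]: (2)·0+(-1)·0+(2)·1+(-2)·1 = 0
  [L]: (2)·1+(-1)·1+(2)·-3+(-2)·0 = -5
⇒ L^-5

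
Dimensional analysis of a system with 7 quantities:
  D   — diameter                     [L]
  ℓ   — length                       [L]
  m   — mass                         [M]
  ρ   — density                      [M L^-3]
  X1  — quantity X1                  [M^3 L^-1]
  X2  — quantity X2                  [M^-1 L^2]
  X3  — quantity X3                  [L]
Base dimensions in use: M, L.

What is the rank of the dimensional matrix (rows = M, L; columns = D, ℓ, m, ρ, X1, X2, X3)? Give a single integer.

Exponent matrix [M,L] × [D,ℓ,m,ρ,X1,X2,X3]:
  M: [ 0  0  1  1  3 -1  0]
  L: [ 1  1  0 -3 -1  2  1]
Row reduction gives pivot columns D,m; rank = 2

2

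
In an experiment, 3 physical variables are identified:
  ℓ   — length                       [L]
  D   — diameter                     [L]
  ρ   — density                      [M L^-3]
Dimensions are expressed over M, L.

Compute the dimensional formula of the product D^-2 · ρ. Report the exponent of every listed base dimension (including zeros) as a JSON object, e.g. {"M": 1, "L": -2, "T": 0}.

Write exponents as rows M,L / cols ℓ,D,ρ:
  M: [ 0  0  1]
  L: [ 1  1 -3]
  [M]: (-2)·0+(1)·1 = 1
  [L]: (-2)·1+(1)·-3 = -5
⇒ M L^-5

{"M": 1, "L": -5}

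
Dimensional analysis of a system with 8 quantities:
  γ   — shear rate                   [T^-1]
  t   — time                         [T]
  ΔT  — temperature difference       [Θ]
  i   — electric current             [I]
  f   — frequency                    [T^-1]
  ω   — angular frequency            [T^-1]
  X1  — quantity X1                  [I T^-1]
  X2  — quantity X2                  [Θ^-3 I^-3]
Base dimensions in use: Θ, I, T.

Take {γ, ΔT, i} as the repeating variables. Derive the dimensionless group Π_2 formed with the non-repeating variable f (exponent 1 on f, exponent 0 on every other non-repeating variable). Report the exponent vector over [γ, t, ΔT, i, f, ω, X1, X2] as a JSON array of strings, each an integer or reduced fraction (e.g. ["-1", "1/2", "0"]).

["-1", "0", "0", "0", "1", "0", "0", "0"]

Dimensional matrix (Θ×I×T by γ×t×ΔT×i×f×ω×X1×X2):
  Θ: [ 0  0  1  0  0  0  0 -3]
  I: [ 0  0  0  1  0  0  1 -3]
  T: [-1  1  0  0 -1 -1 -1  0]
RREF → pivots at {γ,ΔT,i} ⇒ r = 3
Repeat: γ,ΔT,i; free: t,f,ω,X1,X2
RREF:
  r0: [   1   -1    0    0    1    1    1    0]
  r1: [   0    0    1    0    0    0    0   -3]
  r2: [   0    0    0    1    0    0    1   -3]
Fix exponent of f at 1, t at 0, ω at 0, X1 at 0, X2 at 0; solve each RREF row for its pivot's exponent:
  r0: exp(γ) + (1)·1 = 0 ⇒ exp(γ) = -1
  r1: exp(ΔT) + (0)·1 = 0 ⇒ exp(ΔT) = 0
  r2: exp(i) + (0)·1 = 0 ⇒ exp(i) = 0
Π_2 = γ^-1 · f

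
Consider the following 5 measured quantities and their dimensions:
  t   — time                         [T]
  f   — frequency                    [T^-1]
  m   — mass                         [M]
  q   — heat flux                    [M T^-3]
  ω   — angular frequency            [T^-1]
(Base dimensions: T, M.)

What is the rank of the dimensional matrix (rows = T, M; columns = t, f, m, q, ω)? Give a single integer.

2

Write exponents as rows T,M / cols t,f,m,q,ω:
  T: [ 1 -1  0 -3 -1]
  M: [ 0  0  1  1  0]
Row reduction gives pivot columns t,m; rank = 2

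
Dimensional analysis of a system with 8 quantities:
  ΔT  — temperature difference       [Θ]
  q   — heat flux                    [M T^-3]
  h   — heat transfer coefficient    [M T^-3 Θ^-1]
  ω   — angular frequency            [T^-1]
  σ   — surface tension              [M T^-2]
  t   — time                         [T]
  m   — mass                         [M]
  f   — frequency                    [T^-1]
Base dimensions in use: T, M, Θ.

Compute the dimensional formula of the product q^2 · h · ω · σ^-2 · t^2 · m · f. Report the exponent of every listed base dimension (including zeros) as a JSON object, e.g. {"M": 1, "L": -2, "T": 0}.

{"T": -5, "M": 2, "Θ": -1}

Exponent matrix [T,M,Θ] × [ΔT,q,h,ω,σ,t,m,f]:
  T: [ 0 -3 -3 -1 -2  1  0 -1]
  M: [ 0  1  1  0  1  0  1  0]
  Θ: [ 1  0 -1  0  0  0  0  0]
  [T]: (2)·-3+(1)·-3+(1)·-1+(-2)·-2+(2)·1+(1)·0+(1)·-1 = -5
  [M]: (2)·1+(1)·1+(1)·0+(-2)·1+(2)·0+(1)·1+(1)·0 = 2
  [Θ]: (2)·0+(1)·-1+(1)·0+(-2)·0+(2)·0+(1)·0+(1)·0 = -1
⇒ T^-5 M^2 Θ^-1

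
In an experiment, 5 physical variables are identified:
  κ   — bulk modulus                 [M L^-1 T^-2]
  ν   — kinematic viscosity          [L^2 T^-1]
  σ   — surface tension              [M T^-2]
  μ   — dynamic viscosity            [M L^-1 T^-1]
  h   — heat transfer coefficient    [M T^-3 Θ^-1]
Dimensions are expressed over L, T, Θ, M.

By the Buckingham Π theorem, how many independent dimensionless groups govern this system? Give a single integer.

Exponent matrix [L,T,Θ,M] × [κ,ν,σ,μ,h]:
  L: [-1  2  0 -1  0]
  T: [-2 -1 -2 -1 -3]
  Θ: [ 0  0  0  0 -1]
  M: [ 1  0  1  1  1]
RREF → pivots at {κ,ν,σ,h} ⇒ r = 4
n=5, r=4 ⇒ 1 dimensionless group

1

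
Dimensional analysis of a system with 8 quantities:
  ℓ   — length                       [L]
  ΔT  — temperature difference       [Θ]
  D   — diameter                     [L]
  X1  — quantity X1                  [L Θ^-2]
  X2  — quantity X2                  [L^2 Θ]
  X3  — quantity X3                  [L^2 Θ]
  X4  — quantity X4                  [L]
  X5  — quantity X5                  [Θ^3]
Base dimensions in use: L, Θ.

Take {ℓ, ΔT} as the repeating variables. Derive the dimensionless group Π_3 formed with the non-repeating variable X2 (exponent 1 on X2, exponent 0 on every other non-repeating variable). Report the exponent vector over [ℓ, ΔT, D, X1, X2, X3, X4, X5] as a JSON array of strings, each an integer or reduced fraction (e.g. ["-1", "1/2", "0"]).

Write exponents as rows L,Θ / cols ℓ,ΔT,D,X1,X2,X3,X4,X5:
  L: [ 1  0  1  1  2  2  1  0]
  Θ: [ 0  1  0 -2  1  1  0  3]
RREF → pivots at {ℓ,ΔT} ⇒ r = 2
Repeat: ℓ,ΔT; free: D,X1,X2,X3,X4,X5
RREF:
  r0: [   1    0    1    1    2    2    1    0]
  r1: [   0    1    0   -2    1    1    0    3]
Fix exponent of X2 at 1, D at 0, X1 at 0, X3 at 0, X4 at 0, X5 at 0; solve each RREF row for its pivot's exponent:
  r0: exp(ℓ) + (2)·1 = 0 ⇒ exp(ℓ) = -2
  r1: exp(ΔT) + (1)·1 = 0 ⇒ exp(ΔT) = -1
Π_3 = ℓ^-2 · ΔT^-1 · X2

["-2", "-1", "0", "0", "1", "0", "0", "0"]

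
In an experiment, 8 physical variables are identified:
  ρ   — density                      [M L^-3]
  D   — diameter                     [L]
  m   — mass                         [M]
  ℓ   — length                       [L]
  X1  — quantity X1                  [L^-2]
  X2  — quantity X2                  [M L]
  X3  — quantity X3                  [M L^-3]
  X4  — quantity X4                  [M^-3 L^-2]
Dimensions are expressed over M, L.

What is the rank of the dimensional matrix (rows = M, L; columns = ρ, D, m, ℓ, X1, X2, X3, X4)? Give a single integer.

Dimensional matrix (M×L by ρ×D×m×ℓ×X1×X2×X3×X4):
  M: [ 1  0  1  0  0  1  1 -3]
  L: [-3  1  0  1 -2  1 -3 -2]
RREF → pivots at {ρ,D} ⇒ r = 2

2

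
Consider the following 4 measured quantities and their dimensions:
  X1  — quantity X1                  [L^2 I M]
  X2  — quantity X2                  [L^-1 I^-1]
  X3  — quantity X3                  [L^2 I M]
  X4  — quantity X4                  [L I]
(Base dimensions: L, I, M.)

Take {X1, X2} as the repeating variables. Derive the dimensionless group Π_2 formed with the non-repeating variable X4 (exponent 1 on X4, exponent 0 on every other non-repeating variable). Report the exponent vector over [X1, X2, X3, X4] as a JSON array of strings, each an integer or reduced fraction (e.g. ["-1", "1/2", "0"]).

Write exponents as rows L,I,M / cols X1,X2,X3,X4:
  L: [ 2 -1  2  1]
  I: [ 1 -1  1  1]
  M: [ 1  0  1  0]
RREF → pivots at {X1,X2} ⇒ r = 2
Repeat: X1,X2; free: X3,X4
RREF:
  r0: [   1    0    1    0]
  r1: [   0    1    0   -1]
  r2: [   0    0    0    0]
Fix exponent of X4 at 1, X3 at 0; solve each RREF row for its pivot's exponent:
  r0: exp(X1) + (0)·1 = 0 ⇒ exp(X1) = 0
  r1: exp(X2) + (-1)·1 = 0 ⇒ exp(X2) = 1
Π_2 = X2 · X4

["0", "1", "0", "1"]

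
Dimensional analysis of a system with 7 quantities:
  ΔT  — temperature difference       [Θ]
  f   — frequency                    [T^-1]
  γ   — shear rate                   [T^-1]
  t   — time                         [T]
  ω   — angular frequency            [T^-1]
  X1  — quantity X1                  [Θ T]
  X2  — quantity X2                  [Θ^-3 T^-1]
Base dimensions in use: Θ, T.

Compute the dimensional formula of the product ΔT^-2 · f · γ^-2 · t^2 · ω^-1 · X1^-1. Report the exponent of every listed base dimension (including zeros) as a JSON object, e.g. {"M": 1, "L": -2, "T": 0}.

{"Θ": -3, "T": 3}

Exponent matrix [Θ,T] × [ΔT,f,γ,t,ω,X1,X2]:
  Θ: [ 1  0  0  0  0  1 -3]
  T: [ 0 -1 -1  1 -1  1 -1]
  [Θ]: (-2)·1+(1)·0+(-2)·0+(2)·0+(-1)·0+(-1)·1 = -3
  [T]: (-2)·0+(1)·-1+(-2)·-1+(2)·1+(-1)·-1+(-1)·1 = 3
⇒ Θ^-3 T^3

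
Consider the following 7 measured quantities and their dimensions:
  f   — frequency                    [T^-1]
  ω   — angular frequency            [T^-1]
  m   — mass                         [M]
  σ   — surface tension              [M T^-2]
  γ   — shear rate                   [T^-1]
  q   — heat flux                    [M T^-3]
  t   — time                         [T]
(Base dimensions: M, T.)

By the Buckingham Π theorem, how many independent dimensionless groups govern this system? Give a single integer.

Dimensional matrix (M×T by f×ω×m×σ×γ×q×t):
  M: [ 0  0  1  1  0  1  0]
  T: [-1 -1  0 -2 -1 -3  1]
RREF → pivots at {f,m} ⇒ r = 2
n=7, r=2 ⇒ 5 dimensionless groups

5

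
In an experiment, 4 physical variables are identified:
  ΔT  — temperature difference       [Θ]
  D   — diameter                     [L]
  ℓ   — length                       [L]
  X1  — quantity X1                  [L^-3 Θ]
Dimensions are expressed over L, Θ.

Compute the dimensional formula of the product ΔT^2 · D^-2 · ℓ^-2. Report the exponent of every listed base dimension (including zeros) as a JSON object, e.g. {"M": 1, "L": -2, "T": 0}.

Dimensional matrix (L×Θ by ΔT×D×ℓ×X1):
  L: [ 0  1  1 -3]
  Θ: [ 1  0  0  1]
  [L]: (2)·0+(-2)·1+(-2)·1 = -4
  [Θ]: (2)·1+(-2)·0+(-2)·0 = 2
⇒ L^-4 Θ^2

{"L": -4, "Θ": 2}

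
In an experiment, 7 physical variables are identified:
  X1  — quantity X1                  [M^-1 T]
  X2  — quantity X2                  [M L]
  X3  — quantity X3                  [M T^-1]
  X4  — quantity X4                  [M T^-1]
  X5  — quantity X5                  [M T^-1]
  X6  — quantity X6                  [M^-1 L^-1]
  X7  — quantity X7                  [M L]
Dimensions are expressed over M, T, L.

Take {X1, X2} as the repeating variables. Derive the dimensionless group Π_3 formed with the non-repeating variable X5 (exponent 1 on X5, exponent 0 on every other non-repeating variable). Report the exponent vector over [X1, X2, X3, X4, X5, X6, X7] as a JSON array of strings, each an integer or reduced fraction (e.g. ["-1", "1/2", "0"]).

["1", "0", "0", "0", "1", "0", "0"]

Dimensional matrix (M×T×L by X1×X2×X3×X4×X5×X6×X7):
  M: [-1  1  1  1  1 -1  1]
  T: [ 1  0 -1 -1 -1  0  0]
  L: [ 0  1  0  0  0 -1  1]
Echelon form has 2 nonzero rows (pivots: X1,X2)
Repeat: X1,X2; free: X3,X4,X5,X6,X7
RREF:
  r0: [   1    0   -1   -1   -1    0    0]
  r1: [   0    1    0    0    0   -1    1]
  r2: [   0    0    0    0    0    0    0]
Fix exponent of X5 at 1, X3 at 0, X4 at 0, X6 at 0, X7 at 0; solve each RREF row for its pivot's exponent:
  r0: exp(X1) + (-1)·1 = 0 ⇒ exp(X1) = 1
  r1: exp(X2) + (0)·1 = 0 ⇒ exp(X2) = 0
Π_3 = X1 · X5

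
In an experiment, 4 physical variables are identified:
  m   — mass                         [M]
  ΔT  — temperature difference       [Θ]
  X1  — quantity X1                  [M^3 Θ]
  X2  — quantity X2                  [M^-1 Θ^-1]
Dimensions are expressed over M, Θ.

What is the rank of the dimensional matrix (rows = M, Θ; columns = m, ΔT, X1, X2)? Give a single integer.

2

Write exponents as rows M,Θ / cols m,ΔT,X1,X2:
  M: [ 1  0  3 -1]
  Θ: [ 0  1  1 -1]
Row reduction gives pivot columns m,ΔT; rank = 2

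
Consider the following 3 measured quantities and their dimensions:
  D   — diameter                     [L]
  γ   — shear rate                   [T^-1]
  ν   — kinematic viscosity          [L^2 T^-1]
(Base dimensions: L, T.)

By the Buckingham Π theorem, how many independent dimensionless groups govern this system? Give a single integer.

Exponent matrix [L,T] × [D,γ,ν]:
  L: [ 1  0  2]
  T: [ 0 -1 -1]
Echelon form has 2 nonzero rows (pivots: D,γ)
n=3, r=2 ⇒ 1 dimensionless group

1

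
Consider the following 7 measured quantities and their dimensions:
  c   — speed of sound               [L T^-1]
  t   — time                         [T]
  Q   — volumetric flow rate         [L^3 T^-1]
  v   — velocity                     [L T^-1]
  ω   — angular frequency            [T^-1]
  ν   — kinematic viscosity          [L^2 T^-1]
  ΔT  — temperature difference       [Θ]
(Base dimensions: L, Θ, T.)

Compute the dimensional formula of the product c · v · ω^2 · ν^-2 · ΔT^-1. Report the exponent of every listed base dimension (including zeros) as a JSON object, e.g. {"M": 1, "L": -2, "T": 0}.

{"L": -2, "Θ": -1, "T": -2}

Exponent matrix [L,Θ,T] × [c,t,Q,v,ω,ν,ΔT]:
  L: [ 1  0  3  1  0  2  0]
  Θ: [ 0  0  0  0  0  0  1]
  T: [-1  1 -1 -1 -1 -1  0]
  [L]: (1)·1+(1)·1+(2)·0+(-2)·2+(-1)·0 = -2
  [Θ]: (1)·0+(1)·0+(2)·0+(-2)·0+(-1)·1 = -1
  [T]: (1)·-1+(1)·-1+(2)·-1+(-2)·-1+(-1)·0 = -2
⇒ L^-2 Θ^-1 T^-2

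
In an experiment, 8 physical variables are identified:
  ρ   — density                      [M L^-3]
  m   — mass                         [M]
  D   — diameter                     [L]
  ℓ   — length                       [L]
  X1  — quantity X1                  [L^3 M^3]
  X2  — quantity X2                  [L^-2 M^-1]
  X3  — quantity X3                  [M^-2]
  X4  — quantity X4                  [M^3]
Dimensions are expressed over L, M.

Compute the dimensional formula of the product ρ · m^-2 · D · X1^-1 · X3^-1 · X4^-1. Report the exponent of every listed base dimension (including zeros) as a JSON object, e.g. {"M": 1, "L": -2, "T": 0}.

{"L": -5, "M": -5}

Exponent matrix [L,M] × [ρ,m,D,ℓ,X1,X2,X3,X4]:
  L: [-3  0  1  1  3 -2  0  0]
  M: [ 1  1  0  0  3 -1 -2  3]
  [L]: (1)·-3+(-2)·0+(1)·1+(-1)·3+(-1)·0+(-1)·0 = -5
  [M]: (1)·1+(-2)·1+(1)·0+(-1)·3+(-1)·-2+(-1)·3 = -5
⇒ L^-5 M^-5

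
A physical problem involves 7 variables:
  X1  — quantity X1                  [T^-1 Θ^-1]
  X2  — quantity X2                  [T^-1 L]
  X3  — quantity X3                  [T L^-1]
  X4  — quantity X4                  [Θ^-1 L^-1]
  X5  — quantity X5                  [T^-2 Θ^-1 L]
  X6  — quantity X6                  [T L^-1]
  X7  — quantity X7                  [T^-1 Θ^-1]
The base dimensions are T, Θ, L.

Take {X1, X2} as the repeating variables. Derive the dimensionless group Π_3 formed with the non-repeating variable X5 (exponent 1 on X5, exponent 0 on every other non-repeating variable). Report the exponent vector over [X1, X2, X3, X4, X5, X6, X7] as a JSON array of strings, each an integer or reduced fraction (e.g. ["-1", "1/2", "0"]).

Exponent matrix [T,Θ,L] × [X1,X2,X3,X4,X5,X6,X7]:
  T: [-1 -1  1  0 -2  1 -1]
  Θ: [-1  0  0 -1 -1  0 -1]
  L: [ 0  1 -1 -1  1 -1  0]
Echelon form has 2 nonzero rows (pivots: X1,X2)
Repeat: X1,X2; free: X3,X4,X5,X6,X7
RREF:
  r0: [   1    0    0    1    1    0    1]
  r1: [   0    1   -1   -1    1   -1    0]
  r2: [   0    0    0    0    0    0    0]
Fix exponent of X5 at 1, X3 at 0, X4 at 0, X6 at 0, X7 at 0; solve each RREF row for its pivot's exponent:
  r0: exp(X1) + (1)·1 = 0 ⇒ exp(X1) = -1
  r1: exp(X2) + (1)·1 = 0 ⇒ exp(X2) = -1
Π_3 = X1^-1 · X2^-1 · X5

["-1", "-1", "0", "0", "1", "0", "0"]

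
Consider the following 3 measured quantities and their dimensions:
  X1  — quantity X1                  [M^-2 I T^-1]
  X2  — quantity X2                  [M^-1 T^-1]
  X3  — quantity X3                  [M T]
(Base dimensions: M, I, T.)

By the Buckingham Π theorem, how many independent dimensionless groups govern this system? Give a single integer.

Dimensional matrix (M×I×T by X1×X2×X3):
  M: [-2 -1  1]
  I: [ 1  0  0]
  T: [-1 -1  1]
Row reduction gives pivot columns X1,X2; rank = 2
3 vars − rank 2 = 1 Π group

1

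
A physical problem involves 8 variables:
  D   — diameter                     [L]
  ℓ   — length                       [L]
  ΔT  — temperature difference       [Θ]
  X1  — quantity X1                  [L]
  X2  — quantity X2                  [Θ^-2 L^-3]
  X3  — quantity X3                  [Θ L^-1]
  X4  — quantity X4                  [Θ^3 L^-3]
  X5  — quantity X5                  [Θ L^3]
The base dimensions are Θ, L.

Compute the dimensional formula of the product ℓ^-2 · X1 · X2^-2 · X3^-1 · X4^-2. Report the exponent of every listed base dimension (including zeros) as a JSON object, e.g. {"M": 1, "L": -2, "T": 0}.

Dimensional matrix (Θ×L by D×ℓ×ΔT×X1×X2×X3×X4×X5):
  Θ: [ 0  0  1  0 -2  1  3  1]
  L: [ 1  1  0  1 -3 -1 -3  3]
  [Θ]: (-2)·0+(1)·0+(-2)·-2+(-1)·1+(-2)·3 = -3
  [L]: (-2)·1+(1)·1+(-2)·-3+(-1)·-1+(-2)·-3 = 12
⇒ Θ^-3 L^12

{"Θ": -3, "L": 12}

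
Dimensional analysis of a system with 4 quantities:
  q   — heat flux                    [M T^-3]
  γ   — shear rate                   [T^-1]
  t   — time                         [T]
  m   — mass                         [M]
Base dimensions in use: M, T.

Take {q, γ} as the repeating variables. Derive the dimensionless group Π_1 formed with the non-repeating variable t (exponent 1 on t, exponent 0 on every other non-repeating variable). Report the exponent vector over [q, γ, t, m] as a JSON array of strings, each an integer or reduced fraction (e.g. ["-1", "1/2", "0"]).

Exponent matrix [M,T] × [q,γ,t,m]:
  M: [ 1  0  0  1]
  T: [-3 -1  1  0]
Echelon form has 2 nonzero rows (pivots: q,γ)
Pivot set = {q,γ}, free = {t,m}
RREF:
  r0: [   1    0    0    1]
  r1: [   0    1   -1   -3]
Fix exponent of t at 1, m at 0; solve each RREF row for its pivot's exponent:
  r0: exp(q) + (0)·1 = 0 ⇒ exp(q) = 0
  r1: exp(γ) + (-1)·1 = 0 ⇒ exp(γ) = 1
Π_1 = γ · t

["0", "1", "1", "0"]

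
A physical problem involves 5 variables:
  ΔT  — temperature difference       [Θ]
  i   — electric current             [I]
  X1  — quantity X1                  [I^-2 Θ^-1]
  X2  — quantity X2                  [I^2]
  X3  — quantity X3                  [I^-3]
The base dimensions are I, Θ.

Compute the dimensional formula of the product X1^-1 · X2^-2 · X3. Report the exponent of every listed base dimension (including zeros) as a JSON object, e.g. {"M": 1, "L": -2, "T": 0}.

{"I": -5, "Θ": 1}

Write exponents as rows I,Θ / cols ΔT,i,X1,X2,X3:
  I: [ 0  1 -2  2 -3]
  Θ: [ 1  0 -1  0  0]
  [I]: (-1)·-2+(-2)·2+(1)·-3 = -5
  [Θ]: (-1)·-1+(-2)·0+(1)·0 = 1
⇒ I^-5 Θ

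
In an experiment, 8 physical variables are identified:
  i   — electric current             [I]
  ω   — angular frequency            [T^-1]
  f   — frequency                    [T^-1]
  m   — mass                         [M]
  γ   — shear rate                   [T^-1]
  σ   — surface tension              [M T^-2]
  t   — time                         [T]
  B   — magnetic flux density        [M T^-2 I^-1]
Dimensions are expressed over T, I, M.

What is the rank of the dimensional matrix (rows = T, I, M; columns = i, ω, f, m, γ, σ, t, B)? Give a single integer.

3

Write exponents as rows T,I,M / cols i,ω,f,m,γ,σ,t,B:
  T: [ 0 -1 -1  0 -1 -2  1 -2]
  I: [ 1  0  0  0  0  0  0 -1]
  M: [ 0  0  0  1  0  1  0  1]
Row reduction gives pivot columns i,ω,m; rank = 3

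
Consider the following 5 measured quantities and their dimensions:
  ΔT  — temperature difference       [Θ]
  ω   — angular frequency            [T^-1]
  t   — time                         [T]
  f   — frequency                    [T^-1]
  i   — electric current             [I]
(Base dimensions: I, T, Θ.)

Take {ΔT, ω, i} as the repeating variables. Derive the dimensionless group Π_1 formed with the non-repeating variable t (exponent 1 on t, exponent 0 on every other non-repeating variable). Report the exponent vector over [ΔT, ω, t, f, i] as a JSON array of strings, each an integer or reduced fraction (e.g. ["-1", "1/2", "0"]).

Write exponents as rows I,T,Θ / cols ΔT,ω,t,f,i:
  I: [ 0  0  0  0  1]
  T: [ 0 -1  1 -1  0]
  Θ: [ 1  0  0  0  0]
RREF → pivots at {ΔT,ω,i} ⇒ r = 3
Pivot set = {ΔT,ω,i}, free = {t,f}
RREF:
  r0: [   1    0    0    0    0]
  r1: [   0    1   -1    1    0]
  r2: [   0    0    0    0    1]
Fix exponent of t at 1, f at 0; solve each RREF row for its pivot's exponent:
  r0: exp(ΔT) + (0)·1 = 0 ⇒ exp(ΔT) = 0
  r1: exp(ω) + (-1)·1 = 0 ⇒ exp(ω) = 1
  r2: exp(i) + (0)·1 = 0 ⇒ exp(i) = 0
Π_1 = ω · t

["0", "1", "1", "0", "0"]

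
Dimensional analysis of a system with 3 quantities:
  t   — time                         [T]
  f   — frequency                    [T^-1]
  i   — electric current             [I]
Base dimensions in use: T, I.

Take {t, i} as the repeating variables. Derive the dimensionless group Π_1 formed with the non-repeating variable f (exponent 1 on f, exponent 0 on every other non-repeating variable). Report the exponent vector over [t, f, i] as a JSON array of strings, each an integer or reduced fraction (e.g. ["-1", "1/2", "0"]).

["1", "1", "0"]

Exponent matrix [T,I] × [t,f,i]:
  T: [ 1 -1  0]
  I: [ 0  0  1]
Echelon form has 2 nonzero rows (pivots: t,i)
Repeat: t,i; free: f
RREF:
  r0: [   1   -1    0]
  r1: [   0    0    1]
Fix exponent of f at 1; solve each RREF row for its pivot's exponent:
  r0: exp(t) + (-1)·1 = 0 ⇒ exp(t) = 1
  r1: exp(i) + (0)·1 = 0 ⇒ exp(i) = 0
Π_1 = t · f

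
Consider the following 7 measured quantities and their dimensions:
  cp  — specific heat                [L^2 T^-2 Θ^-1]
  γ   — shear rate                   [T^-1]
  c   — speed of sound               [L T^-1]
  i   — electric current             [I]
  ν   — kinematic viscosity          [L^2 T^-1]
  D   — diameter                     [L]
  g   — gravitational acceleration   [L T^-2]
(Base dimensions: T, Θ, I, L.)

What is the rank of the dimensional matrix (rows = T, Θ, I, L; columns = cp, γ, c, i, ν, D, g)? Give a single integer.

4

Exponent matrix [T,Θ,I,L] × [cp,γ,c,i,ν,D,g]:
  T: [-2 -1 -1  0 -1  0 -2]
  Θ: [-1  0  0  0  0  0  0]
  I: [ 0  0  0  1  0  0  0]
  L: [ 2  0  1  0  2  1  1]
RREF → pivots at {cp,γ,c,i} ⇒ r = 4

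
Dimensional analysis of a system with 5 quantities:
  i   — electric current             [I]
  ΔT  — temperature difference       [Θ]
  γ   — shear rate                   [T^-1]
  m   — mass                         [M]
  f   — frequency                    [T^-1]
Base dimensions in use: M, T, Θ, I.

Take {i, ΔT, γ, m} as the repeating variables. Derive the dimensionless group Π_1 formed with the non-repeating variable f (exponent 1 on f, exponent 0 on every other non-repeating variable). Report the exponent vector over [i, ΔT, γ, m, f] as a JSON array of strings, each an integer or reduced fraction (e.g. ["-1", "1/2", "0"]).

Exponent matrix [M,T,Θ,I] × [i,ΔT,γ,m,f]:
  M: [ 0  0  0  1  0]
  T: [ 0  0 -1  0 -1]
  Θ: [ 0  1  0  0  0]
  I: [ 1  0  0  0  0]
Echelon form has 4 nonzero rows (pivots: i,ΔT,γ,m)
Pivot set = {i,ΔT,γ,m}, free = {f}
RREF:
  r0: [   1    0    0    0    0]
  r1: [   0    1    0    0    0]
  r2: [   0    0    1    0    1]
  r3: [   0    0    0    1    0]
Fix exponent of f at 1; solve each RREF row for its pivot's exponent:
  r0: exp(i) + (0)·1 = 0 ⇒ exp(i) = 0
  r1: exp(ΔT) + (0)·1 = 0 ⇒ exp(ΔT) = 0
  r2: exp(γ) + (1)·1 = 0 ⇒ exp(γ) = -1
  r3: exp(m) + (0)·1 = 0 ⇒ exp(m) = 0
Π_1 = γ^-1 · f

["0", "0", "-1", "0", "1"]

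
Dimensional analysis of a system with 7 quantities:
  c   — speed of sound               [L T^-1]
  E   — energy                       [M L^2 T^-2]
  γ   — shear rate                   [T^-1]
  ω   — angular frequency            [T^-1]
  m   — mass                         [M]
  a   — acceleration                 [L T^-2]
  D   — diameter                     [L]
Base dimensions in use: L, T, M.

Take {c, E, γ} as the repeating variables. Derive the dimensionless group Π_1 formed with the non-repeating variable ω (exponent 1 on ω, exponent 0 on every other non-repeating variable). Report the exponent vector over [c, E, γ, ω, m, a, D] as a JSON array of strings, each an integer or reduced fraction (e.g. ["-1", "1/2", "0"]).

["0", "0", "-1", "1", "0", "0", "0"]

Write exponents as rows L,T,M / cols c,E,γ,ω,m,a,D:
  L: [ 1  2  0  0  0  1  1]
  T: [-1 -2 -1 -1  0 -2  0]
  M: [ 0  1  0  0  1  0  0]
Echelon form has 3 nonzero rows (pivots: c,E,γ)
Repeat: c,E,γ; free: ω,m,a,D
RREF:
  r0: [   1    0    0    0   -2    1    1]
  r1: [   0    1    0    0    1    0    0]
  r2: [   0    0    1    1    0    1   -1]
Fix exponent of ω at 1, m at 0, a at 0, D at 0; solve each RREF row for its pivot's exponent:
  r0: exp(c) + (0)·1 = 0 ⇒ exp(c) = 0
  r1: exp(E) + (0)·1 = 0 ⇒ exp(E) = 0
  r2: exp(γ) + (1)·1 = 0 ⇒ exp(γ) = -1
Π_1 = γ^-1 · ω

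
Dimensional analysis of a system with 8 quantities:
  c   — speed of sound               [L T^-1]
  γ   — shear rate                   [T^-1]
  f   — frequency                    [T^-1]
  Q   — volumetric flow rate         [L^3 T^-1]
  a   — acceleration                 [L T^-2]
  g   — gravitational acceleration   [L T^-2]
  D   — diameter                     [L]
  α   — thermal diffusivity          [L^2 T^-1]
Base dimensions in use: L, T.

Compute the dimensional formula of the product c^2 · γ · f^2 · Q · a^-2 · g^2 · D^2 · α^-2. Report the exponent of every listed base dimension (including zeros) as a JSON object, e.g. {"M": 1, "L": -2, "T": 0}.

{"L": 3, "T": -4}

Exponent matrix [L,T] × [c,γ,f,Q,a,g,D,α]:
  L: [ 1  0  0  3  1  1  1  2]
  T: [-1 -1 -1 -1 -2 -2  0 -1]
  [L]: (2)·1+(1)·0+(2)·0+(1)·3+(-2)·1+(2)·1+(2)·1+(-2)·2 = 3
  [T]: (2)·-1+(1)·-1+(2)·-1+(1)·-1+(-2)·-2+(2)·-2+(2)·0+(-2)·-1 = -4
⇒ L^3 T^-4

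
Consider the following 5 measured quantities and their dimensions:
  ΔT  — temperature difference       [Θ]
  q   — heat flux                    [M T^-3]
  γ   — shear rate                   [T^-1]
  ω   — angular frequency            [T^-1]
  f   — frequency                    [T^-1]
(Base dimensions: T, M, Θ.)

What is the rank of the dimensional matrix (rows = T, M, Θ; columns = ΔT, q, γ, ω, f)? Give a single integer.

3

Exponent matrix [T,M,Θ] × [ΔT,q,γ,ω,f]:
  T: [ 0 -3 -1 -1 -1]
  M: [ 0  1  0  0  0]
  Θ: [ 1  0  0  0  0]
RREF → pivots at {ΔT,q,γ} ⇒ r = 3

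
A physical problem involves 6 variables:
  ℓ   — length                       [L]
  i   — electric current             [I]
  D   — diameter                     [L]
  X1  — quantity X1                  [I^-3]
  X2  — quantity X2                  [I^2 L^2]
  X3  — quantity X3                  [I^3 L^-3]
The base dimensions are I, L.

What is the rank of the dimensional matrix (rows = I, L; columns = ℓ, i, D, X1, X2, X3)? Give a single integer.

Exponent matrix [I,L] × [ℓ,i,D,X1,X2,X3]:
  I: [ 0  1  0 -3  2  3]
  L: [ 1  0  1  0  2 -3]
Row reduction gives pivot columns ℓ,i; rank = 2

2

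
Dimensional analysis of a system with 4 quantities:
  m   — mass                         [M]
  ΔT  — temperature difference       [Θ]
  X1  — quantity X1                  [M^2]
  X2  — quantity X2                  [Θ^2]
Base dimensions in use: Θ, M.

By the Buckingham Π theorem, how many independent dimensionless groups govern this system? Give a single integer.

Write exponents as rows Θ,M / cols m,ΔT,X1,X2:
  Θ: [ 0  1  0  2]
  M: [ 1  0  2  0]
RREF → pivots at {m,ΔT} ⇒ r = 2
Π count = n − r = 4 − 2 = 2

2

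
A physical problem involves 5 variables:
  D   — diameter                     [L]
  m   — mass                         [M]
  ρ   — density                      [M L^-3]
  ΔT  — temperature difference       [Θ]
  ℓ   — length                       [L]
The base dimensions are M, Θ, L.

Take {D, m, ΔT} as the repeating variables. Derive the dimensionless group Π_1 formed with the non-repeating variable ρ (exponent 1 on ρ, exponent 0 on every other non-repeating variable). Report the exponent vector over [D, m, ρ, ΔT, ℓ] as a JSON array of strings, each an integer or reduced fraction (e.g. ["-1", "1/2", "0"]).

Dimensional matrix (M×Θ×L by D×m×ρ×ΔT×ℓ):
  M: [ 0  1  1  0  0]
  Θ: [ 0  0  0  1  0]
  L: [ 1  0 -3  0  1]
Row reduction gives pivot columns D,m,ΔT; rank = 3
Pivot set = {D,m,ΔT}, free = {ρ,ℓ}
RREF:
  r0: [   1    0   -3    0    1]
  r1: [   0    1    1    0    0]
  r2: [   0    0    0    1    0]
Fix exponent of ρ at 1, ℓ at 0; solve each RREF row for its pivot's exponent:
  r0: exp(D) + (-3)·1 = 0 ⇒ exp(D) = 3
  r1: exp(m) + (1)·1 = 0 ⇒ exp(m) = -1
  r2: exp(ΔT) + (0)·1 = 0 ⇒ exp(ΔT) = 0
Π_1 = D^3 · m^-1 · ρ

["3", "-1", "1", "0", "0"]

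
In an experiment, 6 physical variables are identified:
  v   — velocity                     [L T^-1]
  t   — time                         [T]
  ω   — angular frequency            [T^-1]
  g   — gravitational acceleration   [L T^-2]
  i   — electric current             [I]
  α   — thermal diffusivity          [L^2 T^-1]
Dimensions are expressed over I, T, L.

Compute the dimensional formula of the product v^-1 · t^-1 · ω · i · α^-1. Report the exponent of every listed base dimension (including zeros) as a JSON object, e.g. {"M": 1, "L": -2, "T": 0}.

Dimensional matrix (I×T×L by v×t×ω×g×i×α):
  I: [ 0  0  0  0  1  0]
  T: [-1  1 -1 -2  0 -1]
  L: [ 1  0  0  1  0  2]
  [I]: (-1)·0+(-1)·0+(1)·0+(1)·1+(-1)·0 = 1
  [T]: (-1)·-1+(-1)·1+(1)·-1+(1)·0+(-1)·-1 = 0
  [L]: (-1)·1+(-1)·0+(1)·0+(1)·0+(-1)·2 = -3
⇒ I L^-3

{"I": 1, "T": 0, "L": -3}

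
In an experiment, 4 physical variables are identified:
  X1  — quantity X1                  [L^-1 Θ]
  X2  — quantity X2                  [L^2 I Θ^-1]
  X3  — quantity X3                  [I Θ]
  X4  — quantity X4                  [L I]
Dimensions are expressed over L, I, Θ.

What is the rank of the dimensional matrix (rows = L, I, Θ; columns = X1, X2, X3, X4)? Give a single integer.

Write exponents as rows L,I,Θ / cols X1,X2,X3,X4:
  L: [-1  2  0  1]
  I: [ 0  1  1  1]
  Θ: [ 1 -1  1  0]
RREF → pivots at {X1,X2} ⇒ r = 2

2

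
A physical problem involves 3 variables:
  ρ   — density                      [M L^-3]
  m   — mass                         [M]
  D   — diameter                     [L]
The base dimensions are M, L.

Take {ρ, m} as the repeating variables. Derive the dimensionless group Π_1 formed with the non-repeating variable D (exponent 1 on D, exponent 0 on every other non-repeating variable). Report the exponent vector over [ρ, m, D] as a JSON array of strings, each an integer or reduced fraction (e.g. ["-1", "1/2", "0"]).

Exponent matrix [M,L] × [ρ,m,D]:
  M: [ 1  1  0]
  L: [-3  0  1]
Row reduction gives pivot columns ρ,m; rank = 2
Pivot set = {ρ,m}, free = {D}
RREF:
  r0: [   1    0 -1/3]
  r1: [   0    1  1/3]
Fix exponent of D at 1; solve each RREF row for its pivot's exponent:
  r0: exp(ρ) + (-1/3)·1 = 0 ⇒ exp(ρ) = 1/3
  r1: exp(m) + (1/3)·1 = 0 ⇒ exp(m) = -1/3
Π_1 = ρ^(1/3) · m^(-1/3) · D

["1/3", "-1/3", "1"]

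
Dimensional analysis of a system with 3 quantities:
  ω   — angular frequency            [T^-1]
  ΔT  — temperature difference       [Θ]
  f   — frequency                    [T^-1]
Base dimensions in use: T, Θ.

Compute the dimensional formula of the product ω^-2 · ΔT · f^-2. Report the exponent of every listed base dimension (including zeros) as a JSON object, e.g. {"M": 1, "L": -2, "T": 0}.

{"T": 4, "Θ": 1}

Dimensional matrix (T×Θ by ω×ΔT×f):
  T: [-1  0 -1]
  Θ: [ 0  1  0]
  [T]: (-2)·-1+(1)·0+(-2)·-1 = 4
  [Θ]: (-2)·0+(1)·1+(-2)·0 = 1
⇒ T^4 Θ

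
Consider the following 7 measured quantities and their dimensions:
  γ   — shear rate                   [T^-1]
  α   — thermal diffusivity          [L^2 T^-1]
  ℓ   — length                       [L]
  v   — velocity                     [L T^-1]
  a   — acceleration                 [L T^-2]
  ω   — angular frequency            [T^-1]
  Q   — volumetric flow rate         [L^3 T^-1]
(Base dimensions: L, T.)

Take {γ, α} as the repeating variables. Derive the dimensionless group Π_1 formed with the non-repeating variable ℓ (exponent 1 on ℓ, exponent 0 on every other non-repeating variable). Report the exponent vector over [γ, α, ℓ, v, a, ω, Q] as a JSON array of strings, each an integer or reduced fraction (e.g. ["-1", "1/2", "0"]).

["1/2", "-1/2", "1", "0", "0", "0", "0"]

Dimensional matrix (L×T by γ×α×ℓ×v×a×ω×Q):
  L: [ 0  2  1  1  1  0  3]
  T: [-1 -1  0 -1 -2 -1 -1]
Row reduction gives pivot columns γ,α; rank = 2
Repeat: γ,α; free: ℓ,v,a,ω,Q
RREF:
  r0: [   1    0 -1/2  1/2  3/2    1 -1/2]
  r1: [   0    1  1/2  1/2  1/2    0  3/2]
Fix exponent of ℓ at 1, v at 0, a at 0, ω at 0, Q at 0; solve each RREF row for its pivot's exponent:
  r0: exp(γ) + (-1/2)·1 = 0 ⇒ exp(γ) = 1/2
  r1: exp(α) + (1/2)·1 = 0 ⇒ exp(α) = -1/2
Π_1 = γ^(1/2) · α^(-1/2) · ℓ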